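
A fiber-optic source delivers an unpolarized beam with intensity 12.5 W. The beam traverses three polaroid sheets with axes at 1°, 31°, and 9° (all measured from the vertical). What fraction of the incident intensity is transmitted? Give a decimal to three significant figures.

Unpolarized light through the first polarizer → I₁ = 12.5 W/2 = 6.25 W, polarized at 1°.
I₂ = I₁ · cos²(30°) = 6.25 · 0.75 = 4.688 W.
I₃ = I₂ · cos²(22°) = 4.688 · 0.8597 = 4.03 W.
Transmitted fraction = 0.3224.

I/I₀ ≈ 0.322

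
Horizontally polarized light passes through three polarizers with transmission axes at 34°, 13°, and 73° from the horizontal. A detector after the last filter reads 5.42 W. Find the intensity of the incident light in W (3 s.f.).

I₁ = I₀ cos²(34° − 0°) = I₀ cos²(34°) = 0.6873 I₀.
I₂ = I₁ cos²(13° − 34°) = 0.6873 I₀ · cos²(21°) = 0.599 I₀.
I₃ = I₂ cos²(73° − 13°) = 0.599 I₀ · cos²(60°) = 0.1498 I₀.
So 5.42 W = 0.1498 I₀, giving I₀ = 5.42/0.1498 = 36.19 W.

I₀ ≈ 36.2 W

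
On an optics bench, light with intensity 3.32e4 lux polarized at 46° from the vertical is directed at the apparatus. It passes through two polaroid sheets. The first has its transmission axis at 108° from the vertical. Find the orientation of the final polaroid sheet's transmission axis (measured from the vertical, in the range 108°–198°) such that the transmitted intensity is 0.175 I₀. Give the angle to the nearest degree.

By Malus's law, I₁ = I₀ cos²(108° − 46°) = I₀ cos²(62°) = 0.2204 I₀.
Need I₂/I₀ = 0.175, so cos²(θ − 108°) = 0.175 / 0.2204 = 0.794.
θ − 108° = arccos(√0.794) = 27.0°, giving θ ≈ 108 + 27.0 = 135.0°.

θ ≈ 135°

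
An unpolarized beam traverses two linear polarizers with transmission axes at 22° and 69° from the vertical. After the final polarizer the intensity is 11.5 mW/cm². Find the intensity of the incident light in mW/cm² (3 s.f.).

I₀ ≈ 49.4 mW/cm²

Unpolarized light through the first polarizer → I₁ = ½ I₀, now polarized at 22°.
I₂ = I₁ cos²(69° − 22°) = 0.5 I₀ · cos²(47°) = 0.2326 I₀.
So 11.5 mW/cm² = 0.2326 I₀, giving I₀ = 11.5/0.2326 = 49.45 mW/cm².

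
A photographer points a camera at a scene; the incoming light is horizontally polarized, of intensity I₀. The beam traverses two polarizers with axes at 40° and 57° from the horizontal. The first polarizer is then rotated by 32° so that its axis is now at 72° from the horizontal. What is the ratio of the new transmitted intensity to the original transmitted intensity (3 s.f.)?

Before rotation:
I₁ = I₀ cos²(40° − 0°) = I₀ cos²(40°) = 0.5868 I₀.
I₂ = I₁ cos²(57° − 40°) = 0.5868 I₀ · cos²(17°) = 0.5367 I₀.
After rotation:
I₁ = I₀ cos²(72° − 0°) = I₀ cos²(72°) = 0.09549 I₀.
I₂ = I₁ cos²(57° − 72°) = 0.09549 I₀ · cos²(15°) = 0.08909 I₀.
Ratio = 0.08909 / 0.5367 = 0.166.

I_new/I_old ≈ 0.166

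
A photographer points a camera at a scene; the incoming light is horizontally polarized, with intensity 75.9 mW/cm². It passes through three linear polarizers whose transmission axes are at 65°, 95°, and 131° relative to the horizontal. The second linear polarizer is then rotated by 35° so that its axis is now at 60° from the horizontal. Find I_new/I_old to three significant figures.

I_new/I_old ≈ 0.214

Before rotation:
By Malus's law, I₁ = I₀ cos²(65° − 0°) = I₀ cos²(65°) = 0.1786 I₀.
I₂ = I₁ cos²(95° − 65°) = 0.1786 I₀ · cos²(30°) = 0.134 I₀.
I₃ = I₂ cos²(131° − 95°) = 0.134 I₀ · cos²(36°) = 0.08767 I₀.
After rotation:
I₁ = I₀ cos²(65° − 0°) = I₀ cos²(65°) = 0.1786 I₀.
I₂ = I₁ cos²(60° − 65°) = 0.1786 I₀ · cos²(5°) = 0.1772 I₀.
I₃ = I₂ cos²(131° − 60°) = 0.1772 I₀ · cos²(71°) = 0.01879 I₀.
Ratio = 0.01879 / 0.08767 = 0.2143.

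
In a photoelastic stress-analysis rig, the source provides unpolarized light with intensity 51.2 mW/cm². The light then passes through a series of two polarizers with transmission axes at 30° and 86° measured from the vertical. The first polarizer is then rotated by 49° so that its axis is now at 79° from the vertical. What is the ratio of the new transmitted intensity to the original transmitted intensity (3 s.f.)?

Before rotation:
Unpolarized light through the first polarizer → I₁ = ½ I₀, now polarized at 30°.
I₂ = I₁ cos²(86° − 30°) = 0.5 I₀ · cos²(56°) = 0.1563 I₀.
After rotation:
Unpolarized light through the first polarizer → I₁ = ½ I₀, now polarized at 79°.
I₂ = I₁ cos²(86° − 79°) = 0.5 I₀ · cos²(7°) = 0.4926 I₀.
Ratio = 0.4926 / 0.1563 = 3.15.

I_new/I_old ≈ 3.15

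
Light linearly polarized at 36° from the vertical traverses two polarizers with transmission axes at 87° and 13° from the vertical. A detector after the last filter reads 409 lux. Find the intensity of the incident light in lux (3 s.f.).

I₀ ≈ 1.36e4 lux

By Malus's law, I₁ = I₀ cos²(87° − 36°) = I₀ cos²(51°) = 0.396 I₀.
I₂ = I₁ cos²(13° − 87°) = 0.396 I₀ · cos²(74°) = 0.03009 I₀.
So 409 lux = 0.03009 I₀, giving I₀ = 409/0.03009 = 1.359e+04 lux.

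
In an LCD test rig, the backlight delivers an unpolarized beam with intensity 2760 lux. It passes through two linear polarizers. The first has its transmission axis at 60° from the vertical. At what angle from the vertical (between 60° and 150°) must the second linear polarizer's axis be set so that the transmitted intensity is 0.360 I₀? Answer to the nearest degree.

θ ≈ 92°

Unpolarized light through the first polarizer → I₁ = ½ I₀, now polarized at 60°.
Need I₂/I₀ = 0.36, so cos²(θ − 60°) = 0.36 / 0.5 = 0.72.
θ − 60° = arccos(√0.72) = 31.9°, giving θ ≈ 60 + 31.9 = 91.9°.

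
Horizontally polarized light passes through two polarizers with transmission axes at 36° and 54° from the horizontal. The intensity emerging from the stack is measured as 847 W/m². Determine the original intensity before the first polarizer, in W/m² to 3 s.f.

I₀ ≈ 1430 W/m²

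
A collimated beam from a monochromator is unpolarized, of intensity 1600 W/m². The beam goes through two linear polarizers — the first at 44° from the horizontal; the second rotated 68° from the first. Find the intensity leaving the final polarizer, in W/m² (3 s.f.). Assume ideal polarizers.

Unpolarized light through the first polarizer → I₁ = 1600 W/m²/2 = 800 W/m², polarized at 44°.
I₂ = I₁ · cos²(68°) = 800 · 0.1403 = 112.3 W/m².

I ≈ 112 W/m²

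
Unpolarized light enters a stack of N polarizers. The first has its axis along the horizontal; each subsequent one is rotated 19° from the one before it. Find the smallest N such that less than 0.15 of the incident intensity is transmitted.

N = 12

First polarizer halves the unpolarized light: factor 1/2.
Each further stage multiplies by cos²(19°) = 0.894.
After N polarizers: T = 0.5·0.894^(N−1). Require T < 0.15 ⇒ N−1 > ln(0.15/0.5)/ln(0.894) = 10.75, so N−1 ≥ 11 and N = 12.
Check: N=12 gives T = 0.1458 < 0.15; N=11 gives T = 0.1631.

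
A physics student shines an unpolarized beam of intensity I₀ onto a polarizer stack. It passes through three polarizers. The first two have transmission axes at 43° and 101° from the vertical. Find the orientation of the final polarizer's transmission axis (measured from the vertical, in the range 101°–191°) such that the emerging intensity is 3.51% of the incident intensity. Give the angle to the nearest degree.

Unpolarized light through the first polarizer → I₁ = ½ I₀, now polarized at 43°.
I₂ = I₁ cos²(101° − 43°) = 0.5 I₀ · cos²(58°) = 0.1404 I₀.
Need I₃/I₀ = 0.0351, so cos²(θ − 101°) = 0.0351 / 0.1404 = 0.25.
θ − 101° = arccos(√0.25) = 60.0°, giving θ ≈ 101 + 60.0 = 161.0°.

θ ≈ 161°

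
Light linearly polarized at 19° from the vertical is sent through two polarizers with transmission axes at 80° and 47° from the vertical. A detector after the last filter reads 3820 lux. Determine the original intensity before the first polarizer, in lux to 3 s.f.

I₀ ≈ 2.31e4 lux

By Malus's law, I₁ = I₀ cos²(80° − 19°) = I₀ cos²(61°) = 0.235 I₀.
I₂ = I₁ cos²(47° − 80°) = 0.235 I₀ · cos²(33°) = 0.1653 I₀.
So 3820 lux = 0.1653 I₀, giving I₀ = 3820/0.1653 = 2.311e+04 lux.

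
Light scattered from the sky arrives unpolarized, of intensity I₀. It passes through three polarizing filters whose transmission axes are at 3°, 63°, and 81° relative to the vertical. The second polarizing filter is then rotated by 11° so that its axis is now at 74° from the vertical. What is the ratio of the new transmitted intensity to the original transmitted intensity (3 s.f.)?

Before rotation:
Unpolarized light through the first polarizer → I₁ = ½ I₀, now polarized at 3°.
I₂ = I₁ cos²(63° − 3°) = 0.5 I₀ · cos²(60°) = 0.125 I₀.
I₃ = I₂ cos²(81° − 63°) = 0.125 I₀ · cos²(18°) = 0.1131 I₀.
After rotation:
Unpolarized light through the first polarizer → I₁ = ½ I₀, now polarized at 3°.
I₂ = I₁ cos²(74° − 3°) = 0.5 I₀ · cos²(71°) = 0.053 I₀.
I₃ = I₂ cos²(81° − 74°) = 0.053 I₀ · cos²(7°) = 0.05221 I₀.
Ratio = 0.05221 / 0.1131 = 0.4618.

I_new/I_old ≈ 0.462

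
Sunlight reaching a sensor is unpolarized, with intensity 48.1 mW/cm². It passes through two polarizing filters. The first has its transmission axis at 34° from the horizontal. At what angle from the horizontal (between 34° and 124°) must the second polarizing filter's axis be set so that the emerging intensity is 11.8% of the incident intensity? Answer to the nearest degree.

θ ≈ 95°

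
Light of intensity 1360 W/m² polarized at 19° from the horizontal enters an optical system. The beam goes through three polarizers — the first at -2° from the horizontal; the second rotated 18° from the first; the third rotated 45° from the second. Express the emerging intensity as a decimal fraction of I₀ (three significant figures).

I₁ = 1360 W/m² · cos²(21°) = 1185 W/m².
I₂ = I₁ · cos²(18°) = 1185 · 0.9045 = 1072 W/m².
I₃ = I₂ · cos²(45°) = 1072 · 0.5 = 536.1 W/m².
Transmitted fraction = 0.3942.

I/I₀ ≈ 0.394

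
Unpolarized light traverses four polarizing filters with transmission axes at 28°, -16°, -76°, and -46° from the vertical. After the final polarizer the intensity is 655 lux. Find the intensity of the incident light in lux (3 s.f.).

I₀ ≈ 1.35e4 lux

Unpolarized light through the first polarizer → I₁ = ½ I₀, now polarized at 28°.
I₂ = I₁ cos²(-16° − 28°) = 0.5 I₀ · cos²(44°) = 0.2587 I₀.
I₃ = I₂ cos²(-76° + 16°) = 0.2587 I₀ · cos²(60°) = 0.06468 I₀.
I₄ = I₃ cos²(-46° + 76°) = 0.06468 I₀ · cos²(30°) = 0.04851 I₀.
So 655 lux = 0.04851 I₀, giving I₀ = 655/0.04851 = 1.35e+04 lux.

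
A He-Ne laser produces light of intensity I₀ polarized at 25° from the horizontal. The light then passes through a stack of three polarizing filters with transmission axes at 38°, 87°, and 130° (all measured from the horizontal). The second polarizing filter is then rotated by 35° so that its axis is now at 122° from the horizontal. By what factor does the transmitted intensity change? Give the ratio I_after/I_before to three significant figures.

I_new/I_old ≈ 0.0465

Before rotation:
By Malus's law, I₁ = I₀ cos²(38° − 25°) = I₀ cos²(13°) = 0.9494 I₀.
I₂ = I₁ cos²(87° − 38°) = 0.9494 I₀ · cos²(49°) = 0.4086 I₀.
I₃ = I₂ cos²(130° − 87°) = 0.4086 I₀ · cos²(43°) = 0.2186 I₀.
After rotation:
I₁ = I₀ cos²(38° − 25°) = I₀ cos²(13°) = 0.9494 I₀.
I₂ = I₁ cos²(122° − 38°) = 0.9494 I₀ · cos²(84°) = 0.01037 I₀.
I₃ = I₂ cos²(130° − 122°) = 0.01037 I₀ · cos²(8°) = 0.01017 I₀.
Ratio = 0.01017 / 0.2186 = 0.04654.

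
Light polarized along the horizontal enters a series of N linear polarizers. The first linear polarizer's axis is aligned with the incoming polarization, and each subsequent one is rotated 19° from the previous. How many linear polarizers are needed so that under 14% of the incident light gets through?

N = 19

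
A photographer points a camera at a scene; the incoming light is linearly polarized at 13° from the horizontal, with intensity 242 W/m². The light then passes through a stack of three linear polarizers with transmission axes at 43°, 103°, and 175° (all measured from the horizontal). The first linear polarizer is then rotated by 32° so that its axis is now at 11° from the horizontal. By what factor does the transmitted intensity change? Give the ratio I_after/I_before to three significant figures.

Before rotation:
I₁ = I₀ cos²(43° − 13°) = I₀ cos²(30°) = 0.75 I₀.
I₂ = I₁ cos²(103° − 43°) = 0.75 I₀ · cos²(60°) = 0.1875 I₀.
I₃ = I₂ cos²(175° − 103°) = 0.1875 I₀ · cos²(72°) = 0.0179 I₀.
After rotation:
I₁ = I₀ cos²(11° − 13°) = I₀ cos²(2°) = 0.9988 I₀.
Angle between axes 1 and 2: 88°. I₂ = 0.9988 I₀ · cos²(88°) = 0.001216 I₀.
I₃ = I₂ cos²(175° − 103°) = 0.001216 I₀ · cos²(72°) = 0.0001162 I₀.
Ratio = 0.0001162 / 0.0179 = 0.006488.

I_new/I_old ≈ 0.00649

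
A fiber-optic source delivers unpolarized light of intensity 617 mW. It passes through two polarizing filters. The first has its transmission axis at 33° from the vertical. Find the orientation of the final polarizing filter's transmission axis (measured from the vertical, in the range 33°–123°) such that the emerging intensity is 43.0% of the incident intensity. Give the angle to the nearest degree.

Unpolarized light through the first polarizer → I₁ = ½ I₀, now polarized at 33°.
Need I₂/I₀ = 0.43, so cos²(θ − 33°) = 0.43 / 0.5 = 0.86.
θ − 33° = arccos(√0.86) = 22.0°, giving θ ≈ 33 + 22.0 = 55.0°.

θ ≈ 55°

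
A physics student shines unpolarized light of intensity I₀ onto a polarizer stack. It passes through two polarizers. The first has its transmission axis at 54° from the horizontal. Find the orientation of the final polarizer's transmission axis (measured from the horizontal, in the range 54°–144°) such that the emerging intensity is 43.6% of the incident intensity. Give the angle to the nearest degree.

θ ≈ 75°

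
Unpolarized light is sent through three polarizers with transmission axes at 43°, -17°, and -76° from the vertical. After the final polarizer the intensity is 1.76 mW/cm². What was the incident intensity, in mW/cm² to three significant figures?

Unpolarized light through the first polarizer → I₁ = ½ I₀, now polarized at 43°.
I₂ = I₁ cos²(-17° − 43°) = 0.5 I₀ · cos²(60°) = 0.125 I₀.
I₃ = I₂ cos²(-76° + 17°) = 0.125 I₀ · cos²(59°) = 0.03316 I₀.
So 1.76 mW/cm² = 0.03316 I₀, giving I₀ = 1.76/0.03316 = 53.08 mW/cm².

I₀ ≈ 53.1 mW/cm²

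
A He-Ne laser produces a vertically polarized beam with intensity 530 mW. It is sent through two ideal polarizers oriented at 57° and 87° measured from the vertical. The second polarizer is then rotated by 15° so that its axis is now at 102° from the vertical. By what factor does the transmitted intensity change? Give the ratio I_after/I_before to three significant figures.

I_new/I_old ≈ 0.667

Before rotation:
By Malus's law, I₁ = I₀ cos²(57° − 0°) = I₀ cos²(57°) = 0.2966 I₀.
I₂ = I₁ cos²(87° − 57°) = 0.2966 I₀ · cos²(30°) = 0.2225 I₀.
After rotation:
I₁ = I₀ cos²(57° − 0°) = I₀ cos²(57°) = 0.2966 I₀.
I₂ = I₁ cos²(102° − 57°) = 0.2966 I₀ · cos²(45°) = 0.1483 I₀.
Ratio = 0.1483 / 0.2225 = 0.6667.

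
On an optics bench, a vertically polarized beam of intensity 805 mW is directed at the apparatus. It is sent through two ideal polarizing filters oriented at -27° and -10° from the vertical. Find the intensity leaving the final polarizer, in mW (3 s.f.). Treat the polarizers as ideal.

By Malus's law, I₁ = 805 mW · cos²(27°) = 639.1 mW.
I₂ = I₁ · cos²(17°) = 639.1 · 0.9145 = 584.5 mW.

I ≈ 584 mW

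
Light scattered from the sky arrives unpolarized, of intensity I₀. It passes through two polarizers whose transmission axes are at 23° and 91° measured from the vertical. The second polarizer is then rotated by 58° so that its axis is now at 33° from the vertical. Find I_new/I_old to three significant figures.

Before rotation:
Unpolarized light through the first polarizer → I₁ = ½ I₀, now polarized at 23°.
I₂ = I₁ cos²(91° − 23°) = 0.5 I₀ · cos²(68°) = 0.07017 I₀.
After rotation:
Unpolarized light through the first polarizer → I₁ = ½ I₀, now polarized at 23°.
I₂ = I₁ cos²(33° − 23°) = 0.5 I₀ · cos²(10°) = 0.4849 I₀.
Ratio = 0.4849 / 0.07017 = 6.911.

I_new/I_old ≈ 6.91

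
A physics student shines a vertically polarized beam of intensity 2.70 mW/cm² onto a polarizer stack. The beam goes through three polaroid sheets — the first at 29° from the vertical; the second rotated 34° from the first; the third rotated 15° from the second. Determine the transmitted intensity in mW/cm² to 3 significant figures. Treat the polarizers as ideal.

I₁ = 2.70 mW/cm² · cos²(29°) = 2.065 mW/cm².
I₂ = I₁ · cos²(34°) = 2.065 · 0.6873 = 1.42 mW/cm².
I₃ = I₂ · cos²(15°) = 1.42 · 0.933 = 1.324 mW/cm².

I ≈ 1.32 mW/cm²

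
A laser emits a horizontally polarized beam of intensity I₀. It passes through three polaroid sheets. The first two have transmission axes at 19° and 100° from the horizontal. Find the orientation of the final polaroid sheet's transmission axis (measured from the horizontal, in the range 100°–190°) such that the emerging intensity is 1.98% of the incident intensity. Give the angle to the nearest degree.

θ ≈ 118°

By Malus's law, I₁ = I₀ cos²(19° − 0°) = I₀ cos²(19°) = 0.894 I₀.
I₂ = I₁ cos²(100° − 19°) = 0.894 I₀ · cos²(81°) = 0.02188 I₀.
Need I₃/I₀ = 0.0198, so cos²(θ − 100°) = 0.0198 / 0.02188 = 0.905.
θ − 100° = arccos(√0.905) = 17.9°, giving θ ≈ 100 + 17.9 = 117.9°.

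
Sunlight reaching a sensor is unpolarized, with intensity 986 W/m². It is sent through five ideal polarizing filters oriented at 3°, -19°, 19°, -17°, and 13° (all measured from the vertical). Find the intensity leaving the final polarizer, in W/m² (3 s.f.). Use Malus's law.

Unpolarized light through the first polarizer → I₁ = 986 W/m²/2 = 493 W/m², polarized at 3°.
I₂ = I₁ · cos²(22°) = 493 · 0.8597 = 423.8 W/m².
I₃ = I₂ · cos²(38°) = 423.8 · 0.621 = 263.2 W/m².
I₄ = I₃ · cos²(36°) = 263.2 · 0.6545 = 172.2 W/m².
I₅ = I₄ · cos²(30°) = 172.2 · 0.75 = 129.2 W/m².

I ≈ 129 W/m²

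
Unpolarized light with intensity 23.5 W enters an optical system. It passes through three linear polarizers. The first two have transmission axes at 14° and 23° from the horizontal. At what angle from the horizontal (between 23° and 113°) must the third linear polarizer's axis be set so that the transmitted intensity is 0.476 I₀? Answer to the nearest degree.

θ ≈ 32°

Unpolarized light through the first polarizer → I₁ = ½ I₀, now polarized at 14°.
I₂ = I₁ cos²(23° − 14°) = 0.5 I₀ · cos²(9°) = 0.4878 I₀.
Need I₃/I₀ = 0.476, so cos²(θ − 23°) = 0.476 / 0.4878 = 0.9759.
θ − 23° = arccos(√0.9759) = 8.9°, giving θ ≈ 23 + 8.9 = 31.9°.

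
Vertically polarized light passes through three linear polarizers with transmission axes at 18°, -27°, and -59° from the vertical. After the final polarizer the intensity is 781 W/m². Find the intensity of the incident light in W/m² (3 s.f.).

I₀ ≈ 2400 W/m²

By Malus's law, I₁ = I₀ cos²(18° − 0°) = I₀ cos²(18°) = 0.9045 I₀.
I₂ = I₁ cos²(-27° − 18°) = 0.9045 I₀ · cos²(45°) = 0.4523 I₀.
I₃ = I₂ cos²(-59° + 27°) = 0.4523 I₀ · cos²(32°) = 0.3253 I₀.
So 781 W/m² = 0.3253 I₀, giving I₀ = 781/0.3253 = 2401 W/m².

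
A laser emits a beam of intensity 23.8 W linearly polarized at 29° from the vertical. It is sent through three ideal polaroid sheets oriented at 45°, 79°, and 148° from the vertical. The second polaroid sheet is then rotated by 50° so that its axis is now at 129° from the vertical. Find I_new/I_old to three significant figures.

I_new/I_old ≈ 0.111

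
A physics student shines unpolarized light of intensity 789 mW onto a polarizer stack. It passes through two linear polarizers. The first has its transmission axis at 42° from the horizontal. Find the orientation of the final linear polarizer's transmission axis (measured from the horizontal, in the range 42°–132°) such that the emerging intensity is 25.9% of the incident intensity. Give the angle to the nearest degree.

θ ≈ 86°

Unpolarized light through the first polarizer → I₁ = ½ I₀, now polarized at 42°.
Need I₂/I₀ = 0.259, so cos²(θ − 42°) = 0.259 / 0.5 = 0.518.
θ − 42° = arccos(√0.518) = 44.0°, giving θ ≈ 42 + 44.0 = 86.0°.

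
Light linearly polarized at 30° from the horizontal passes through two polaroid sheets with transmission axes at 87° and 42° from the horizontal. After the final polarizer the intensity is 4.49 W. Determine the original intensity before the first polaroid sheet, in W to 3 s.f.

I₀ ≈ 30.3 W

I₁ = I₀ cos²(87° − 30°) = I₀ cos²(57°) = 0.2966 I₀.
I₂ = I₁ cos²(42° − 87°) = 0.2966 I₀ · cos²(45°) = 0.1483 I₀.
So 4.49 W = 0.1483 I₀, giving I₀ = 4.49/0.1483 = 30.27 W.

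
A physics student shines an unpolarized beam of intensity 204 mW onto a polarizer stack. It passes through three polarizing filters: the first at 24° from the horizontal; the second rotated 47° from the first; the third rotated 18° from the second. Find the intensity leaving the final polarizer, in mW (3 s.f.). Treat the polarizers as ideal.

Unpolarized light through the first polarizer → I₁ = 204 mW/2 = 102 mW, polarized at 24°.
I₂ = I₁ · cos²(47°) = 102 · 0.4651 = 47.44 mW.
I₃ = I₂ · cos²(18°) = 47.44 · 0.9045 = 42.91 mW.

I ≈ 42.9 mW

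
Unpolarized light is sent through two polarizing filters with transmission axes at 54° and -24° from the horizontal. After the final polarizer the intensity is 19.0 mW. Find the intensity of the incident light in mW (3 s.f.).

I₀ ≈ 879 mW

Unpolarized light through the first polarizer → I₁ = ½ I₀, now polarized at 54°.
I₂ = I₁ cos²(-24° − 54°) = 0.5 I₀ · cos²(78°) = 0.02161 I₀.
So 19.0 mW = 0.02161 I₀, giving I₀ = 19.0/0.02161 = 879.1 mW.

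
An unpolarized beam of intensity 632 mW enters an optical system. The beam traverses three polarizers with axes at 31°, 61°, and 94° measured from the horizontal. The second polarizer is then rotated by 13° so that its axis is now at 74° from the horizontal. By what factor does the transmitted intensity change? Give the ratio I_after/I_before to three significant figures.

Before rotation:
Unpolarized light through the first polarizer → I₁ = ½ I₀, now polarized at 31°.
I₂ = I₁ cos²(61° − 31°) = 0.5 I₀ · cos²(30°) = 0.375 I₀.
I₃ = I₂ cos²(94° − 61°) = 0.375 I₀ · cos²(33°) = 0.2638 I₀.
After rotation:
Unpolarized light through the first polarizer → I₁ = ½ I₀, now polarized at 31°.
I₂ = I₁ cos²(74° − 31°) = 0.5 I₀ · cos²(43°) = 0.2674 I₀.
I₃ = I₂ cos²(94° − 74°) = 0.2674 I₀ · cos²(20°) = 0.2362 I₀.
Ratio = 0.2362 / 0.2638 = 0.8953.

I_new/I_old ≈ 0.895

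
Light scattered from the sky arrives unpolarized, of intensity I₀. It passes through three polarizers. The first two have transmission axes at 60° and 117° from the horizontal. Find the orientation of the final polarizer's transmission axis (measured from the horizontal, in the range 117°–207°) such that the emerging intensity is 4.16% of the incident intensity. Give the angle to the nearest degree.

θ ≈ 175°

Unpolarized light through the first polarizer → I₁ = ½ I₀, now polarized at 60°.
I₂ = I₁ cos²(117° − 60°) = 0.5 I₀ · cos²(57°) = 0.1483 I₀.
Need I₃/I₀ = 0.0416, so cos²(θ − 117°) = 0.0416 / 0.1483 = 0.2805.
θ − 117° = arccos(√0.2805) = 58.0°, giving θ ≈ 117 + 58.0 = 175.0°.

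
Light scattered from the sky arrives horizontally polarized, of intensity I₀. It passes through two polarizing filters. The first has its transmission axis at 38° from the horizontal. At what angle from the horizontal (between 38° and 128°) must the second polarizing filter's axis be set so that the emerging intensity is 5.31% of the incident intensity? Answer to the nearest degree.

θ ≈ 111°

By Malus's law, I₁ = I₀ cos²(38° − 0°) = I₀ cos²(38°) = 0.621 I₀.
Need I₂/I₀ = 0.0531, so cos²(θ − 38°) = 0.0531 / 0.621 = 0.08551.
θ − 38° = arccos(√0.08551) = 73.0°, giving θ ≈ 38 + 73.0 = 111.0°.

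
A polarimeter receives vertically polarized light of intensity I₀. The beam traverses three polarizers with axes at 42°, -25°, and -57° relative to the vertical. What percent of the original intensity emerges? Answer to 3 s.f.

By Malus's law, I₁ = I₀ cos²(42° − 0°) = I₀ cos²(42°) = 0.5523 I₀.
I₂ = I₁ cos²(-25° − 42°) = 0.5523 I₀ · cos²(67°) = 0.08431 I₀.
I₃ = I₂ cos²(-57° + 25°) = 0.08431 I₀ · cos²(32°) = 0.06064 I₀.
That is 6.064% of the incident intensity.

≈ 6.06%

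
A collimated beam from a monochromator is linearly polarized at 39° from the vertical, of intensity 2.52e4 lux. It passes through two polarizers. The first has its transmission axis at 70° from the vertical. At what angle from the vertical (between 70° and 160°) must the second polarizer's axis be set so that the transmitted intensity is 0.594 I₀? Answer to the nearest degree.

θ ≈ 96°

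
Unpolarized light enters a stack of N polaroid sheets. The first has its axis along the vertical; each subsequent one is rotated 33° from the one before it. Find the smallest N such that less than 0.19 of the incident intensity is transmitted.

First polarizer halves the unpolarized light: factor 1/2.
Each further stage multiplies by cos²(33°) = 0.7034.
After N polarizers: T = 0.5·0.7034^(N−1). Require T < 0.19 ⇒ N−1 > ln(0.19/0.5)/ln(0.7034) = 2.75, so N−1 ≥ 3 and N = 4.
Check: N=4 gives T = 0.174 < 0.19; N=3 gives T = 0.2474.

N = 4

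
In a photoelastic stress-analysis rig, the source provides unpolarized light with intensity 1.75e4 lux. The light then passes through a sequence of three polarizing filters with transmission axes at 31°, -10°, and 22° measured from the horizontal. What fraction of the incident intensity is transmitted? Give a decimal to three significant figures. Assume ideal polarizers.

I/I₀ ≈ 0.205

Unpolarized light through the first polarizer → I₁ = 1.75e4 lux/2 = 8750 lux, polarized at 31°.
I₂ = I₁ · cos²(41°) = 8750 · 0.5696 = 4984 lux.
I₃ = I₂ · cos²(32°) = 4984 · 0.7192 = 3584 lux.
Transmitted fraction = 0.2048.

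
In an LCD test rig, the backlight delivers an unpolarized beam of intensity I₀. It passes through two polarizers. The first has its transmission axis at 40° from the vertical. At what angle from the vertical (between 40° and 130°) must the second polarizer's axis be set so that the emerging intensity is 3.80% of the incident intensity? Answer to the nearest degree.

θ ≈ 114°

Unpolarized light through the first polarizer → I₁ = ½ I₀, now polarized at 40°.
Need I₂/I₀ = 0.038, so cos²(θ − 40°) = 0.038 / 0.5 = 0.076.
θ − 40° = arccos(√0.076) = 74.0°, giving θ ≈ 40 + 74.0 = 114.0°.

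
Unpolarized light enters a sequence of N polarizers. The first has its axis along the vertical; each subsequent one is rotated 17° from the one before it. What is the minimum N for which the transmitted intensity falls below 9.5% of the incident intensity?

N = 20

First polarizer halves the unpolarized light: factor 1/2.
Each further stage multiplies by cos²(17°) = 0.9145.
After N polarizers: T = 0.5·0.9145^(N−1). Require T < 0.095 ⇒ N−1 > ln(0.095/0.5)/ln(0.9145) = 18.59, so N−1 ≥ 19 and N = 20.
Check: N=20 gives T = 0.09154 < 0.095; N=19 gives T = 0.1001.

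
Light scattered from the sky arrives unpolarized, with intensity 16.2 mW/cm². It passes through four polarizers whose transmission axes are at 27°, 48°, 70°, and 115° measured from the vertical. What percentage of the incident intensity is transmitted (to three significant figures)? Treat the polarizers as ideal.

≈ 18.7%

Unpolarized light through the first polarizer → I₁ = 16.2 mW/cm²/2 = 8.1 mW/cm², polarized at 27°.
I₂ = I₁ · cos²(21°) = 8.1 · 0.8716 = 7.06 mW/cm².
I₃ = I₂ · cos²(22°) = 7.06 · 0.8597 = 6.069 mW/cm².
I₄ = I₃ · cos²(45°) = 6.069 · 0.5 = 3.035 mW/cm².
That is 18.73% of the incident intensity.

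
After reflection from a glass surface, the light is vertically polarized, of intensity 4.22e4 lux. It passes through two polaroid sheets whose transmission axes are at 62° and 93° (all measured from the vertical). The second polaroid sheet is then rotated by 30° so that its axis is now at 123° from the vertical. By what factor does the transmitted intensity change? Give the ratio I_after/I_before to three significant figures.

Before rotation:
By Malus's law, I₁ = I₀ cos²(62° − 0°) = I₀ cos²(62°) = 0.2204 I₀.
I₂ = I₁ cos²(93° − 62°) = 0.2204 I₀ · cos²(31°) = 0.1619 I₀.
After rotation:
I₁ = I₀ cos²(62° − 0°) = I₀ cos²(62°) = 0.2204 I₀.
I₂ = I₁ cos²(123° − 62°) = 0.2204 I₀ · cos²(61°) = 0.0518 I₀.
Ratio = 0.0518 / 0.1619 = 0.3199.

I_new/I_old ≈ 0.320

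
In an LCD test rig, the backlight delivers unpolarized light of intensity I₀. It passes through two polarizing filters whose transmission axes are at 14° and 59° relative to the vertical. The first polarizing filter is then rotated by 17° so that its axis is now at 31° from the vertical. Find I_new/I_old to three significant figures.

I_new/I_old ≈ 1.56

Before rotation:
Unpolarized light through the first polarizer → I₁ = ½ I₀, now polarized at 14°.
I₂ = I₁ cos²(59° − 14°) = 0.5 I₀ · cos²(45°) = 0.25 I₀.
After rotation:
Unpolarized light through the first polarizer → I₁ = ½ I₀, now polarized at 31°.
I₂ = I₁ cos²(59° − 31°) = 0.5 I₀ · cos²(28°) = 0.3898 I₀.
Ratio = 0.3898 / 0.25 = 1.559.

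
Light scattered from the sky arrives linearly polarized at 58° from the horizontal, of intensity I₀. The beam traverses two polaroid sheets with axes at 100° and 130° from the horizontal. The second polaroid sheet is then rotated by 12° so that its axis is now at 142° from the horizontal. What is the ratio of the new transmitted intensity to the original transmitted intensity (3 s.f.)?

Before rotation:
I₁ = I₀ cos²(100° − 58°) = I₀ cos²(42°) = 0.5523 I₀.
I₂ = I₁ cos²(130° − 100°) = 0.5523 I₀ · cos²(30°) = 0.4142 I₀.
After rotation:
I₁ = I₀ cos²(100° − 58°) = I₀ cos²(42°) = 0.5523 I₀.
I₂ = I₁ cos²(142° − 100°) = 0.5523 I₀ · cos²(42°) = 0.305 I₀.
Ratio = 0.305 / 0.4142 = 0.7364.

I_new/I_old ≈ 0.736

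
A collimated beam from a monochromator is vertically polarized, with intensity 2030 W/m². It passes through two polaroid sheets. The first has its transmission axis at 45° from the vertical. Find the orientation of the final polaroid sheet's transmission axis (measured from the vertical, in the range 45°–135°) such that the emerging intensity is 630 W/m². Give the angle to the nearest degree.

I₁ = I₀ cos²(45° − 0°) = I₀ cos²(45°) = 0.5 I₀.
Target fraction: 630 / 2030 W/m² = 0.3103 of I₀.
Need I₂/I₀ = 0.3103, so cos²(θ − 45°) = 0.3103 / 0.5 = 0.6207.
θ − 45° = arccos(√0.6207) = 38.0°, giving θ ≈ 45 + 38.0 = 83.0°.

θ ≈ 83°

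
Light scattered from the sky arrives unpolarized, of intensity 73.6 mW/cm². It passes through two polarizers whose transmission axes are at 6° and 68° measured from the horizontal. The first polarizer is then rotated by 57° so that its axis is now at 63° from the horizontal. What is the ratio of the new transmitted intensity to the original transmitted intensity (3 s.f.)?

I_new/I_old ≈ 4.50

Before rotation:
Unpolarized light through the first polarizer → I₁ = ½ I₀, now polarized at 6°.
I₂ = I₁ cos²(68° − 6°) = 0.5 I₀ · cos²(62°) = 0.1102 I₀.
After rotation:
Unpolarized light through the first polarizer → I₁ = ½ I₀, now polarized at 63°.
I₂ = I₁ cos²(68° − 63°) = 0.5 I₀ · cos²(5°) = 0.4962 I₀.
Ratio = 0.4962 / 0.1102 = 4.503.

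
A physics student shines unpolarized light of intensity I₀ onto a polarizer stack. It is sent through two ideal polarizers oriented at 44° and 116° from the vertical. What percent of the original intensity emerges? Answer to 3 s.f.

Unpolarized light through the first polarizer → I₁ = ½ I₀, now polarized at 44°.
I₂ = I₁ cos²(116° − 44°) = 0.5 I₀ · cos²(72°) = 0.04775 I₀.
That is 4.775% of the incident intensity.

≈ 4.77%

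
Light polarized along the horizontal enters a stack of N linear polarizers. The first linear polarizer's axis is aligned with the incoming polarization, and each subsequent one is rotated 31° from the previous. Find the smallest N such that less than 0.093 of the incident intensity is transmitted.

First polarizer is aligned with the polarization: full transmission.
Each further stage multiplies by cos²(31°) = 0.7347.
After N polarizers: T = 0.7347^(N−1). Require T < 0.093 ⇒ N−1 > ln(0.093)/ln(0.7347) = 7.71, so N−1 ≥ 8 and N = 9.
Check: N=9 gives T = 0.08493 < 0.093; N=8 gives T = 0.1156.

N = 9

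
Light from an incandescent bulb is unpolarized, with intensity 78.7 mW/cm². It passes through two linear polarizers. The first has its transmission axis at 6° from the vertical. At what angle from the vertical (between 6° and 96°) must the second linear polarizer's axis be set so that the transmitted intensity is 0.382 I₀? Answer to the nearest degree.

Unpolarized light through the first polarizer → I₁ = ½ I₀, now polarized at 6°.
Need I₂/I₀ = 0.382, so cos²(θ − 6°) = 0.382 / 0.5 = 0.764.
θ − 6° = arccos(√0.764) = 29.1°, giving θ ≈ 6 + 29.1 = 35.1°.

θ ≈ 35°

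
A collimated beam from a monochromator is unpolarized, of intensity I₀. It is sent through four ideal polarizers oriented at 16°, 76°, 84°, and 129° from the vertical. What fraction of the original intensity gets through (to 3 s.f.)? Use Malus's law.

≈ 0.0613 I₀

Unpolarized light through the first polarizer → I₁ = ½ I₀, now polarized at 16°.
I₂ = I₁ cos²(76° − 16°) = 0.5 I₀ · cos²(60°) = 0.125 I₀.
I₃ = I₂ cos²(84° − 76°) = 0.125 I₀ · cos²(8°) = 0.1226 I₀.
I₄ = I₃ cos²(129° − 84°) = 0.1226 I₀ · cos²(45°) = 0.06129 I₀.
Transmitted fraction = 0.06129.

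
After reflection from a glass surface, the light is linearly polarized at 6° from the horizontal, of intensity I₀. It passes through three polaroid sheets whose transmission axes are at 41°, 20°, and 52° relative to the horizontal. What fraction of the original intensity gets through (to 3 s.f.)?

≈ 0.421 I₀

I₁ = I₀ cos²(41° − 6°) = I₀ cos²(35°) = 0.671 I₀.
I₂ = I₁ cos²(20° − 41°) = 0.671 I₀ · cos²(21°) = 0.5848 I₀.
I₃ = I₂ cos²(52° − 20°) = 0.5848 I₀ · cos²(32°) = 0.4206 I₀.
Transmitted fraction = 0.4206.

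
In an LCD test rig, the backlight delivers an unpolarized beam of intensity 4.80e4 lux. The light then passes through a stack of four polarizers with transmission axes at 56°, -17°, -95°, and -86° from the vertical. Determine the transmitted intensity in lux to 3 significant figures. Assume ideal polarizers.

I ≈ 86.5 lux

Unpolarized light through the first polarizer → I₁ = 4.80e4 lux/2 = 2.4e+04 lux, polarized at 56°.
I₂ = I₁ · cos²(73°) = 2.4e+04 · 0.08548 = 2052 lux.
I₃ = I₂ · cos²(78°) = 2052 · 0.04323 = 88.68 lux.
I₄ = I₃ · cos²(9°) = 88.68 · 0.9755 = 86.51 lux.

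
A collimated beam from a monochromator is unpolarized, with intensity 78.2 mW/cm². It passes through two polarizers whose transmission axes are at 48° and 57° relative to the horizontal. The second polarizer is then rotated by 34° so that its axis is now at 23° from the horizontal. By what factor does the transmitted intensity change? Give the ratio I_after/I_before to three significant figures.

Before rotation:
Unpolarized light through the first polarizer → I₁ = ½ I₀, now polarized at 48°.
I₂ = I₁ cos²(57° − 48°) = 0.5 I₀ · cos²(9°) = 0.4878 I₀.
After rotation:
Unpolarized light through the first polarizer → I₁ = ½ I₀, now polarized at 48°.
I₂ = I₁ cos²(23° − 48°) = 0.5 I₀ · cos²(25°) = 0.4107 I₀.
Ratio = 0.4107 / 0.4878 = 0.842.

I_new/I_old ≈ 0.842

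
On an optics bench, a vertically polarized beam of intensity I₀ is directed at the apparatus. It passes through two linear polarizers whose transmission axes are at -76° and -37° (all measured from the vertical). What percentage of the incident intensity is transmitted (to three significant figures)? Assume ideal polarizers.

≈ 3.53%

By Malus's law, I₁ = I₀ cos²(-76° − 0°) = I₀ cos²(76°) = 0.05853 I₀.
I₂ = I₁ cos²(-37° + 76°) = 0.05853 I₀ · cos²(39°) = 0.03535 I₀.
That is 3.535% of the incident intensity.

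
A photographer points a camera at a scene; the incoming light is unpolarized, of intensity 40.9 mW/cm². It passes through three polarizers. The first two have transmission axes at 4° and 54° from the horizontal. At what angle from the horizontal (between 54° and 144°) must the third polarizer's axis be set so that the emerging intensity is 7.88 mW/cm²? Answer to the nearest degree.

θ ≈ 69°

Unpolarized light through the first polarizer → I₁ = ½ I₀, now polarized at 4°.
I₂ = I₁ cos²(54° − 4°) = 0.5 I₀ · cos²(50°) = 0.2066 I₀.
Target fraction: 7.88 / 40.9 mW/cm² = 0.1927 of I₀.
Need I₃/I₀ = 0.1927, so cos²(θ − 54°) = 0.1927 / 0.2066 = 0.9326.
θ − 54° = arccos(√0.9326) = 15.0°, giving θ ≈ 54 + 15.0 = 69.0°.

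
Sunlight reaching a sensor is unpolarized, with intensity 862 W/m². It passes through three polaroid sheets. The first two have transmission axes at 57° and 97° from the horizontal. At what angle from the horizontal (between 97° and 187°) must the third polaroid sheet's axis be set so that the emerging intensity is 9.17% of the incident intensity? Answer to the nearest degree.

θ ≈ 153°

Unpolarized light through the first polarizer → I₁ = ½ I₀, now polarized at 57°.
I₂ = I₁ cos²(97° − 57°) = 0.5 I₀ · cos²(40°) = 0.2934 I₀.
Need I₃/I₀ = 0.0917, so cos²(θ − 97°) = 0.0917 / 0.2934 = 0.3125.
θ − 97° = arccos(√0.3125) = 56.0°, giving θ ≈ 97 + 56.0 = 153.0°.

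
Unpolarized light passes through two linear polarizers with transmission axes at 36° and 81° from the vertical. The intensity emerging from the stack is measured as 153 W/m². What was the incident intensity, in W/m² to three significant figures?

I₀ ≈ 612 W/m²

Unpolarized light through the first polarizer → I₁ = ½ I₀, now polarized at 36°.
I₂ = I₁ cos²(81° − 36°) = 0.5 I₀ · cos²(45°) = 0.25 I₀.
So 153 W/m² = 0.25 I₀, giving I₀ = 153/0.25 = 612 W/m².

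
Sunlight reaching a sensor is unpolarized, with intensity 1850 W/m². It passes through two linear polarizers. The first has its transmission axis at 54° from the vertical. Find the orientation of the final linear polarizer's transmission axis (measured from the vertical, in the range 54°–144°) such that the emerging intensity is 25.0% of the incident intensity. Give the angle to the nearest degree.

θ ≈ 99°

Unpolarized light through the first polarizer → I₁ = ½ I₀, now polarized at 54°.
Need I₂/I₀ = 0.25, so cos²(θ − 54°) = 0.25 / 0.5 = 0.5.
θ − 54° = arccos(√0.5) = 45.0°, giving θ ≈ 54 + 45.0 = 99.0°.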